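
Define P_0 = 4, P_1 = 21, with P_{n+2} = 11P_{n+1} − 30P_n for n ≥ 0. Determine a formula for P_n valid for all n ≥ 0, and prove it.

Claim: P_n = 3·5^n + 6^n.

Base cases: P_0 = 4 and 3·5^0 + 6^0 = 4; P_1 = 21 and 3·5^1 + 6^1 = 21.
Assume P_j = 3·5^j + 6^j for all 0 ≤ j ≤ k, where k ≥ 1.
Then P_{k+1} = 11P_k − 30P_{k−1} = 11·(3·5^k + 6^k) − 30·(3·5^{k−1} + 6^{k−1}) = 3·(11·5 − 30)5^{k−1} + (11·6 − 30)6^{k−1} = 75·5^{k−1} + 36·6^{k−1} = 3·5^{k+1} + 6^{k+1}.
Hence P_n = 3·5^n + 6^n for every n ≥ 0, by strong induction.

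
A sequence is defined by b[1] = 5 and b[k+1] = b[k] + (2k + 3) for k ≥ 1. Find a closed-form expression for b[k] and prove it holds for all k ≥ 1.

Claim: b[k] = k^2 + 2k + 2.

Base case: b[1] = 5, and 1^2 + 2·1 + 2 = 5.
Assume b[r] = r^2 + 2r + 2.
Then b[r+1] = b[r] + (2r + 3) = (r^2 + 2r + 2) + (2r + 3) = r^2 + 4r + 5,
and (r+1)^2 + 2·(r+1) + 2 = r^2 + 4r + 5.
By induction, b[k] = k^2 + 2k + 2 for all k ≥ 1.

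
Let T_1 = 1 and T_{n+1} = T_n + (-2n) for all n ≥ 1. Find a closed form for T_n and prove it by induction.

Claim: T_n = -n^2 + n + 1.

Base case: T_1 = 1, and -1^2 + 1 + 1 = 1.
Assume T_m = -m^2 + m + 1.
Then T_{m+1} = T_m + (-2m) = (-m^2 + m + 1) + (-2m) = -m^2 − m + 1,
and -(m+1)^2 + (m+1) + 1 = -m^2 − m + 1.
By induction, T_n = -n^2 + n + 1 for all n ≥ 1.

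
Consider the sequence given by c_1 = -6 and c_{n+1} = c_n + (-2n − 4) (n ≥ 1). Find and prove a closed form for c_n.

Claim: c_n = -n^2 − 3n − 2.

Base case: c_1 = -6, and -1^2 − 3·1 − 2 = -6.
Assume c_k = -k^2 − 3k − 2.
Then c_{k+1} = c_k + (-2k − 4) = (-k^2 − 3k − 2) + (-2k − 4) = -k^2 − 5k − 6,
and -(k+1)^2 − 3·(k+1) − 2 = -k^2 − 5k − 6.
This completes the inductive step, so c_n = -n^2 − 3n − 2 for all n ≥ 1.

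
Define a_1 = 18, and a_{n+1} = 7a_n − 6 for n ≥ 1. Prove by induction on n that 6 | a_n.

Base case: a_1 = 18 = 6·3, so 6 | a_1.
Assume 6 | a_j, so a_j = 6t for some integer t.
Then a_{j+1} = 7a_j − 6 = 7·(6t) − 6 = 6(7t − 1), so 6 | a_{j+1}.
So the property holds for j+1, and by induction 6 | a_n for all n ≥ 1.

6 | a_n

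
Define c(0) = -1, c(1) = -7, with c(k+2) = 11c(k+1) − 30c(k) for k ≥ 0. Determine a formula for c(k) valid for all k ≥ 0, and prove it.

Claim: c(k) = 5^k − 2·6^k.

Base cases: c(0) = -1 and 5^0 − 2·6^0 = -1; c(1) = -7 and 5^1 − 2·6^1 = -7.
Assume c(i) = 5^i − 2·6^i for all 0 ≤ i ≤ j, where j ≥ 1.
Then c(j+1) = 11c(j) − 30c(j−1) = 11·(5^j − 2·6^j) − 30·(5^{j−1} − 2·6^{j−1}) = (11·5 − 30)5^{j−1} − 2·(11·6 − 30)6^{j−1} = 25·5^{j−1} − 72·6^{j−1} = 5^{j+1} − 2·6^{j+1}.
So the formula holds for j+1, and by strong induction c(k) = 5^k − 2·6^k for all k ≥ 0.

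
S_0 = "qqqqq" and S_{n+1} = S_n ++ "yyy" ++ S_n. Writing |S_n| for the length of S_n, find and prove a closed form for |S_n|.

Claim: |S_n| = 2^{n+3} − 3.

Base case: |S_0| = 5, and 2^{0+3} − 3 = 5.
Assume |S_r| = 2^{r+3} − 3.
Then |S_{r+1}| = |S_r| + 3 + |S_r| = 2|S_r| + 3 = 2(2^{r+3} − 3) + 3 = 2^{r+1+3} − 6 + 3 = 2^{r+1+3} − 3.
So the formula holds for r+1, and by induction |S_n| = 2^{n+3} − 3 for all n ≥ 0.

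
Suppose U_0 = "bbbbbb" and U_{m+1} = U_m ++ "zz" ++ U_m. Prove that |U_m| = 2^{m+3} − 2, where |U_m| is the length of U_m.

Base case: |U_0| = 6, and 2^{0+3} − 2 = 6.
Assume |U_j| = 2^{j+3} − 2.
Then |U_{j+1}| = |U_j| + 2 + |U_j| = 2|U_j| + 2 = 2(2^{j+3} − 2) + 2 = 2^{j+1+3} − 4 + 2 = 2^{j+1+3} − 2.
By induction, |U_m| = 2^{m+3} − 2 for all m ≥ 0.

|U_m| = 2^{m+3} − 2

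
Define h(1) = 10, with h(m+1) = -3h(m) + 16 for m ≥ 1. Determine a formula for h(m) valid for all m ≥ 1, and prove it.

Claim: h(m) = -2·(-3)^m + 4.

Base case: h(1) = 10, and -2·(-3)^1 + 4 = 6 + 4 = 10.
Assume h(r) = -2·(-3)^r + 4 for some r ≥ 1.
Then h(r+1) = -3h(r) + 16 = -3·(-2·(-3)^r + 4) + 16 = 6·(-3)^r − 12 + 16 = -2·(-3)^{r+1} + 4.
By induction, h(m) = -2·(-3)^m + 4 for all m ≥ 1.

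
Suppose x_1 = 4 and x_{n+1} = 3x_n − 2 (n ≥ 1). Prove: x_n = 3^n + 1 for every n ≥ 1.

Base case: x_1 = 4, and 3^1 + 1 = 3 + 1 = 4.
Assume x_m = 3^m + 1 for some m ≥ 1.
Then x_{m+1} = 3x_m − 2 = 3·(3^m + 1) − 2 = 3^{m+1} + 3 − 2 = 3^{m+1} + 1.
Hence x_n = 3^n + 1 for every n ≥ 1, by induction.

x_n = 3^n + 1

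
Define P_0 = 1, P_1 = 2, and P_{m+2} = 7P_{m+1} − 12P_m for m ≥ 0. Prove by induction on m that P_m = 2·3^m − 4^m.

Base cases: P_0 = 1 and 2·3^0 − 4^0 = 1; P_1 = 2 and 2·3^1 − 4^1 = 2.
Assume P_j = 2·3^j − 4^j for all 0 ≤ j ≤ r, where r ≥ 1.
Then P_{r+1} = 7P_r − 12P_{r−1} = 7·(2·3^r − 4^r) − 12·(2·3^{r−1} − 4^{r−1}) = 2·(7·3 − 12)3^{r−1} − (7·4 − 12)4^{r−1} = 18·3^{r−1} − 16·4^{r−1} = 2·3^{r+1} − 4^{r+1}.
By strong induction, P_m = 2·3^m − 4^m for all m ≥ 0.

P_m = 2·3^m − 4^m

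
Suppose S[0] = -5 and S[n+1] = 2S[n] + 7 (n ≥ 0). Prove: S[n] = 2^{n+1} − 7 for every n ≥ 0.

Base case: S[0] = -5, and 2^{0+1} − 7 = 2 − 7 = -5.
Assume S[r] = 2^{r+1} − 7 for some r ≥ 0.
Then S[r+1] = 2S[r] + 7 = 2·(2^{r+1} − 7) + 7 = 2^{r+2} − 14 + 7 = 2^{r+2} − 7.
This completes the inductive step, so S[n] = 2^{n+1} − 7 for all n ≥ 0.

S[n] = 2^{n+1} − 7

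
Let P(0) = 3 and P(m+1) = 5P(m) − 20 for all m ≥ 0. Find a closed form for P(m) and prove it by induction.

Claim: P(m) = -2·5^m + 5.

Base case: P(0) = 3, and -2·5^0 + 5 = -2 + 5 = 3.
Assume P(r) = -2·5^r + 5 for some r ≥ 0.
Then P(r+1) = 5P(r) − 20 = 5·(-2·5^r + 5) − 20 = -10·5^r + 25 − 20 = -2·5^{r+1} + 5.
So the formula holds for r+1, and by induction P(m) = -2·5^m + 5 for all m ≥ 0.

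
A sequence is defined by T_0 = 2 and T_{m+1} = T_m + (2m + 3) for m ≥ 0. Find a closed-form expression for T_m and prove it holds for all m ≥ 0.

Claim: T_m = m^2 + 2m + 2.

Base case: T_0 = 2, and 0^2 + 2·0 + 2 = 2.
Assume T_r = r^2 + 2r + 2.
Then T_{r+1} = T_r + (2r + 3) = (r^2 + 2r + 2) + (2r + 3) = r^2 + 4r + 5,
and (r+1)^2 + 2·(r+1) + 2 = r^2 + 4r + 5.
By induction, T_m = m^2 + 2m + 2 for all m ≥ 0.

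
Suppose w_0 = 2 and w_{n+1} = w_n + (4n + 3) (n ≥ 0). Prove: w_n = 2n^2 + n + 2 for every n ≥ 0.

Base case: w_0 = 2, and 2·0^2 + 0 + 2 = 2.
Assume w_m = 2m^2 + m + 2.
Then w_{m+1} = w_m + (4m + 3) = (2m^2 + m + 2) + (4m + 3) = 2m^2 + 5m + 5,
and 2·(m+1)^2 + (m+1) + 2 = 2m^2 + 5m + 5.
By induction, w_n = 2n^2 + n + 2 for all n ≥ 0.

w_n = 2n^2 + n + 2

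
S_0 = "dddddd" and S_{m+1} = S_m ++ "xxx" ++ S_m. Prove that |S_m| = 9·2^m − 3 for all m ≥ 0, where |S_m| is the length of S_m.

Base case: |S_0| = 6, and 9·2^0 − 3 = 6.
Assume |S_j| = 9·2^j − 3.
Then |S_{j+1}| = |S_j| + 3 + |S_j| = 2|S_j| + 3 = 2(9·2^j − 3) + 3 = 9·2^{j+1} − 6 + 3 = 9·2^{j+1} − 3.
So the formula holds for j+1, and by induction |S_m| = 9·2^m − 3 for all m ≥ 0.

|S_m| = 9·2^m − 3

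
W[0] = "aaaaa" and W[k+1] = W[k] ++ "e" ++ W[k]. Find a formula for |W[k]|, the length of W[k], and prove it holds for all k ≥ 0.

Claim: |W[k]| = 6·2^k − 1.

Base case: |W[0]| = 5, and 6·2^0 − 1 = 5.
Assume |W[m]| = 6·2^m − 1.
Then |W[m+1]| = |W[m]| + 1 + |W[m]| = 2|W[m]| + 1 = 2(6·2^m − 1) + 1 = 6·2^{m+1} − 2 + 1 = 6·2^{m+1} − 1.
Hence |W[k]| = 6·2^k − 1 for every k ≥ 0, by induction.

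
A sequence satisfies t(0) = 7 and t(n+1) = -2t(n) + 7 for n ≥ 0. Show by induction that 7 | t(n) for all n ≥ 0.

Base case: t(0) = 7 = 7·1, so 7 | t(0).
Assume 7 | t(j), so t(j) = 7s for some integer s.
Then t(j+1) = -2t(j) + 7 = -2·(7s) + 7 = 7(-2s + 1), so 7 | t(j+1).
So the property holds for j+1, and by induction 7 | t(n) for all n ≥ 0.

7 | t(n)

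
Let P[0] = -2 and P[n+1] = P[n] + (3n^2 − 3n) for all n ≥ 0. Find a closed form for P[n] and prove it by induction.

Claim: P[n] = n^3 − 3n^2 + 2n − 2.

Base case: P[0] = -2, and 0^3 − 3·0^2 + 2·0 − 2 = -2.
Assume P[r] = r^3 − 3r^2 + 2r − 2.
Then P[r+1] = P[r] + (3r^2 − 3r) = (r^3 − 3r^2 + 2r − 2) + (3r^2 − 3r) = r^3 − r − 2,
and (r+1)^3 − 3·(r+1)^2 + 2·(r+1) − 2 = r^3 − r − 2.
Hence P[n] = n^3 − 3n^2 + 2n − 2 for every n ≥ 0, by induction.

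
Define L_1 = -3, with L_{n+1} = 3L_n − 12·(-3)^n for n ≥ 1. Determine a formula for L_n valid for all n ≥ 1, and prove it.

Claim: L_n = 3^n + 2·(-3)^n.

Base case: L_1 = -3, and 3^1 + 2·(-3)^1 = 3 − 6 = -3.
Assume L_j = 3^j + 2·(-3)^j for some j ≥ 1.
Then L_{j+1} = 3L_j − 12·(-3)^j = 3·(3^j + 2·(-3)^j) − 12·(-3)^j = 3^{j+1} + 6·(-3)^j − 12·(-3)^j = 3^{j+1} − 6·(-3)^j = 3^{j+1} + 2·(-3)^{j+1}.
Hence L_n = 3^n + 2·(-3)^n for every n ≥ 1, by induction.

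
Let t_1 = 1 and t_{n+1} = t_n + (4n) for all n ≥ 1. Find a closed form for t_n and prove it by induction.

Claim: t_n = 2n^2 − 2n + 1.

Base case: t_1 = 1, and 2·1^2 − 2·1 + 1 = 1.
Assume t_m = 2m^2 − 2m + 1.
Then t_{m+1} = t_m + (4m) = (2m^2 − 2m + 1) + (4m) = 2m^2 + 2m + 1,
and 2·(m+1)^2 − 2·(m+1) + 1 = 2m^2 + 2m + 1.
By induction, t_n = 2n^2 − 2n + 1 for all n ≥ 1.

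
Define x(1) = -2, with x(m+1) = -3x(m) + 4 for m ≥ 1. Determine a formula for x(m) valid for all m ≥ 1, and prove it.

Claim: x(m) = (-3)^m + 1.

Base case: x(1) = -2, and (-3)^1 + 1 = -3 + 1 = -2.
Assume x(r) = (-3)^r + 1 for some r ≥ 1.
Then x(r+1) = -3x(r) + 4 = -3·((-3)^r + 1) + 4 = -3·(-3)^r − 3 + 4 = (-3)^{r+1} + 1.
This completes the inductive step, so x(m) = (-3)^m + 1 for all m ≥ 1.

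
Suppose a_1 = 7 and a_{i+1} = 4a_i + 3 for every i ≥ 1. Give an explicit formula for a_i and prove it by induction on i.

Claim: a_i = 2·4^i − 1.

Base case: a_1 = 7, and 2·4^1 − 1 = 8 − 1 = 7.
Assume a_j = 2·4^j − 1 for some j ≥ 1.
Then a_{j+1} = 4a_j + 3 = 4·(2·4^j − 1) + 3 = 8·4^j − 4 + 3 = 2·4^{j+1} − 1.
So the formula holds for j+1, and by induction a_i = 2·4^i − 1 for all i ≥ 1.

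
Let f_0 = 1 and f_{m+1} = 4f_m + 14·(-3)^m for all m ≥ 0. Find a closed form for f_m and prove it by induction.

Claim: f_m = 3·4^m − 2·(-3)^m.

Base case: f_0 = 1, and 3·4^0 − 2·(-3)^0 = 3 − 2 = 1.
Assume f_j = 3·4^j − 2·(-3)^j for some j ≥ 0.
Then f_{j+1} = 4f_j + 14·(-3)^j = 4·(3·4^j − 2·(-3)^j) + 14·(-3)^j = 3·4^{j+1} − 8·(-3)^j + 14·(-3)^j = 3·4^{j+1} + 6·(-3)^j = 3·4^{j+1} − 2·(-3)^{j+1}.
So the formula holds for j+1, and by induction f_m = 3·4^m − 2·(-3)^m for all m ≥ 0.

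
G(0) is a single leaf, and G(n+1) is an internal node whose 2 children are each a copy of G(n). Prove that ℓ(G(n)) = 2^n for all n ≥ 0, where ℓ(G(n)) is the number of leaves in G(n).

Base case: ℓ(G(0)) = 1, and 2^0 = 1.
Assume ℓ(G(k)) = 2^k.
Then ℓ(G(k+1)) = 2·ℓ(G(k)) = 2·2^k = 2^{k+1}.
So the formula holds for k+1, and by induction ℓ(G(n)) = 2^n for all n ≥ 0.

ℓ(G(n)) = 2^n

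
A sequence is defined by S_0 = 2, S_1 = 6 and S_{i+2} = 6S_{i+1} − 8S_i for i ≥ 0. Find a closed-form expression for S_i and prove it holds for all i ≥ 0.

Claim: S_i = 2^i + 4^i.

Base cases: S_0 = 2 and 2^0 + 4^0 = 2; S_1 = 6 and 2^1 + 4^1 = 6.
Assume S_t = 2^t + 4^t for all 0 ≤ t ≤ j, where j ≥ 1.
Then S_{j+1} = 6S_j − 8S_{j−1} = 6·(2^j + 4^j) − 8·(2^{j−1} + 4^{j−1}) = (6·2 − 8)2^{j−1} + (6·4 − 8)4^{j−1} = 4·2^{j−1} + 16·4^{j−1} = 2^{j+1} + 4^{j+1}.
So the formula holds for j+1, and by strong induction S_i = 2^i + 4^i for all i ≥ 0.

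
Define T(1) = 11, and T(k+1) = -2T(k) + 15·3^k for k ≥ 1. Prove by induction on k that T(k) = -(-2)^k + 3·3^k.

Base case: T(1) = 11, and -(-2)^1 + 3·3^1 = 2 + 9 = 11.
Assume T(j) = -(-2)^j + 3·3^j for some j ≥ 1.
Then T(j+1) = -2T(j) + 15·3^j = -2·(-(-2)^j + 3·3^j) + 15·3^j = -(-2)^{j+1} − 6·3^j + 15·3^j = -(-2)^{j+1} + 9·3^j = -(-2)^{j+1} + 3·3^{j+1}.
This completes the inductive step, so T(k) = -(-2)^k + 3·3^k for all k ≥ 1.

T(k) = -(-2)^k + 3·3^k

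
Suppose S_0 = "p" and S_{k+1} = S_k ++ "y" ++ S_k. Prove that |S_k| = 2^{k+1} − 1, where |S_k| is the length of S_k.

Base case: |S_0| = 1, and 2^{0+1} − 1 = 1.
Assume |S_m| = 2^{m+1} − 1.
Then |S_{m+1}| = |S_m| + 1 + |S_m| = 2|S_m| + 1 = 2(2^{m+1} − 1) + 1 = 2^{m+2} − 2 + 1 = 2^{m+2} − 1.
By induction, |S_k| = 2^{k+1} − 1 for all k ≥ 0.

|S_k| = 2^{k+1} − 1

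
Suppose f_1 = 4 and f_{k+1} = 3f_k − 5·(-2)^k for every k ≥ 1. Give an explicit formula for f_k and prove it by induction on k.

Claim: f_k = 2·3^k + (-2)^k.

Base case: f_1 = 4, and 2·3^1 + (-2)^1 = 6 − 2 = 4.
Assume f_r = 2·3^r + (-2)^r for some r ≥ 1.
Then f_{r+1} = 3f_r − 5·(-2)^r = 3·(2·3^r + (-2)^r) − 5·(-2)^r = 2·3^{r+1} + 3·(-2)^r − 5·(-2)^r = 2·3^{r+1} − 2·(-2)^r = 2·3^{r+1} + (-2)^{r+1}.
By induction, f_k = 2·3^k + (-2)^k for all k ≥ 1.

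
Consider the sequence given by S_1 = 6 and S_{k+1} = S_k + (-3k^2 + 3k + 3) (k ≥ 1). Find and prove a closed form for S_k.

Claim: S_k = -k^3 + 3k^2 + k + 3.

Base case: S_1 = 6, and -1^3 + 3·1^2 + 1 + 3 = 6.
Assume S_m = -m^3 + 3m^2 + m + 3.
Then S_{m+1} = S_m + (-3m^2 + 3m + 3) = (-m^3 + 3m^2 + m + 3) + (-3m^2 + 3m + 3) = -m^3 + 4m + 6,
and -(m+1)^3 + 3·(m+1)^2 + (m+1) + 3 = -m^3 + 4m + 6.
This completes the inductive step, so S_k = -k^3 + 3k^2 + k + 3 for all k ≥ 1.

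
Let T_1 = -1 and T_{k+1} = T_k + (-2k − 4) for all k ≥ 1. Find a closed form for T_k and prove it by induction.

Claim: T_k = -k^2 − 3k + 3.

Base case: T_1 = -1, and -1^2 − 3·1 + 3 = -1.
Assume T_j = -j^2 − 3j + 3.
Then T_{j+1} = T_j + (-2j − 4) = (-j^2 − 3j + 3) + (-2j − 4) = -j^2 − 5j − 1,
and -(j+1)^2 − 3·(j+1) + 3 = -j^2 − 5j − 1.
This completes the inductive step, so T_k = -k^2 − 3k + 3 for all k ≥ 1.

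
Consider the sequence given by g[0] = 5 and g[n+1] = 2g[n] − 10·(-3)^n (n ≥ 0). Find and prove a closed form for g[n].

Claim: g[n] = 3·2^n + 2·(-3)^n.

Base case: g[0] = 5, and 3·2^0 + 2·(-3)^0 = 3 + 2 = 5.
Assume g[j] = 3·2^j + 2·(-3)^j for some j ≥ 0.
Then g[j+1] = 2g[j] − 10·(-3)^j = 2·(3·2^j + 2·(-3)^j) − 10·(-3)^j = 3·2^{j+1} + 4·(-3)^j − 10·(-3)^j = 3·2^{j+1} − 6·(-3)^j = 3·2^{j+1} + 2·(-3)^{j+1}.
By induction, g[n] = 3·2^n + 2·(-3)^n for all n ≥ 0.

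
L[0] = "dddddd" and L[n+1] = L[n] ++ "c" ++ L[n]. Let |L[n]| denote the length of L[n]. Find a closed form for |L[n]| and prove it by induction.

Claim: |L[n]| = 7·2^n − 1.

Base case: |L[0]| = 6, and 7·2^0 − 1 = 6.
Assume |L[j]| = 7·2^j − 1.
Then |L[j+1]| = |L[j]| + 1 + |L[j]| = 2|L[j]| + 1 = 2(7·2^j − 1) + 1 = 7·2^{j+1} − 2 + 1 = 7·2^{j+1} − 1.
So the formula holds for j+1, and by induction |L[n]| = 7·2^n − 1 for all n ≥ 0.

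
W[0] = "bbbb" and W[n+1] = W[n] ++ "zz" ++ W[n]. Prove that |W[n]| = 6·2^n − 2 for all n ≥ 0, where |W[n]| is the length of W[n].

Base case: |W[0]| = 4, and 6·2^0 − 2 = 4.
Assume |W[k]| = 6·2^k − 2.
Then |W[k+1]| = |W[k]| + 2 + |W[k]| = 2|W[k]| + 2 = 2(6·2^k − 2) + 2 = 6·2^{k+1} − 4 + 2 = 6·2^{k+1} − 2.
This completes the inductive step, so |W[n]| = 6·2^n − 2 for all n ≥ 0.

|W[n]| = 6·2^n − 2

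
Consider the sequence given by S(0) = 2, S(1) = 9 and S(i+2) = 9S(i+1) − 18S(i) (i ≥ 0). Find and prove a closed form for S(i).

Claim: S(i) = 6^i + 3^i.

Base cases: S(0) = 2 and 6^0 + 3^0 = 2; S(1) = 9 and 6^1 + 3^1 = 9.
Assume S(j) = 6^j + 3^j for all 0 ≤ j ≤ r, where r ≥ 1.
Then S(r+1) = 9S(r) − 18S(r−1) = 9·(6^r + 3^r) − 18·(6^{r−1} + 3^{r−1}) = (9·6 − 18)6^{r−1} + (9·3 − 18)3^{r−1} = 36·6^{r−1} + 9·3^{r−1} = 6^{r+1} + 3^{r+1}.
By strong induction, S(i) = 6^i + 3^i for all i ≥ 0.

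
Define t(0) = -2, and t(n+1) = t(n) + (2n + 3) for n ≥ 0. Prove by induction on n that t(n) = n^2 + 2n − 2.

Base case: t(0) = -2, and 0^2 + 2·0 − 2 = -2.
Assume t(j) = j^2 + 2j − 2.
Then t(j+1) = t(j) + (2j + 3) = (j^2 + 2j − 2) + (2j + 3) = j^2 + 4j + 1,
and (j+1)^2 + 2·(j+1) − 2 = j^2 + 4j + 1.
By induction, t(n) = n^2 + 2n − 2 for all n ≥ 0.

t(n) = n^2 + 2n − 2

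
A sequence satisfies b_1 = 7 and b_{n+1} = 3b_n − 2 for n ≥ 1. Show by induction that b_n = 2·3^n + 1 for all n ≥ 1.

Base case: b_1 = 7, and 2·3^1 + 1 = 6 + 1 = 7.
Assume b_m = 2·3^m + 1 for some m ≥ 1.
Then b_{m+1} = 3b_m − 2 = 3·(2·3^m + 1) − 2 = 6·3^m + 3 − 2 = 2·3^{m+1} + 1.
So the formula holds for m+1, and by induction b_n = 2·3^n + 1 for all n ≥ 1.

b_n = 2·3^n + 1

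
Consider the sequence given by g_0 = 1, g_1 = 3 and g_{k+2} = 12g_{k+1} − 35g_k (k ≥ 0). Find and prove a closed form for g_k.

Claim: g_k = 2·5^k − 7^k.

Base cases: g_0 = 1 and 2·5^0 − 7^0 = 1; g_1 = 3 and 2·5^1 − 7^1 = 3.
Assume g_j = 2·5^j − 7^j for all 0 ≤ j ≤ r, where r ≥ 1.
Then g_{r+1} = 12g_r − 35g_{r−1} = 12·(2·5^r − 7^r) − 35·(2·5^{r−1} − 7^{r−1}) = 2·(12·5 − 35)5^{r−1} − (12·7 − 35)7^{r−1} = 50·5^{r−1} − 49·7^{r−1} = 2·5^{r+1} − 7^{r+1}.
So the formula holds for r+1, and by strong induction g_k = 2·5^k − 7^k for all k ≥ 0.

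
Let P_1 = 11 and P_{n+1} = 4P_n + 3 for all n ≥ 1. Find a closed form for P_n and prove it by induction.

Claim: P_n = 3·4^n − 1.

Base case: P_1 = 11, and 3·4^1 − 1 = 12 − 1 = 11.
Assume P_m = 3·4^m − 1 for some m ≥ 1.
Then P_{m+1} = 4P_m + 3 = 4·(3·4^m − 1) + 3 = 12·4^m − 4 + 3 = 3·4^{m+1} − 1.
By induction, P_n = 3·4^n − 1 for all n ≥ 1.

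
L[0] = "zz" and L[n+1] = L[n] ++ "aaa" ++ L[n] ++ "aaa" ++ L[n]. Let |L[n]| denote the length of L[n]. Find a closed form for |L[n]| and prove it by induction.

Claim: |L[n]| = 5·3^n − 3.

Base case: |L[0]| = 2, and 5·3^0 − 3 = 2.
Assume |L[k]| = 5·3^k − 3.
Then |L[k+1]| = 3|L[k]| + 6 = 3(5·3^k − 3) + 6 = 5·3^{k+1} − 9 + 6 = 5·3^{k+1} − 3.
By induction, |L[n]| = 5·3^n − 3 for all n ≥ 0.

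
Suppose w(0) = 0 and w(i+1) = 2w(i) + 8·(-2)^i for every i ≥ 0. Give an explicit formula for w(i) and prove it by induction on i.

Claim: w(i) = 2·2^i − 2·(-2)^i.

Base case: w(0) = 0, and 2·2^0 − 2·(-2)^0 = 2 − 2 = 0.
Assume w(r) = 2·2^r − 2·(-2)^r for some r ≥ 0.
Then w(r+1) = 2w(r) + 8·(-2)^r = 2·(2·2^r − 2·(-2)^r) + 8·(-2)^r = 2·2^{r+1} − 4·(-2)^r + 8·(-2)^r = 2·2^{r+1} + 4·(-2)^r = 2·2^{r+1} − 2·(-2)^{r+1}.
Hence w(i) = 2·2^i − 2·(-2)^i for every i ≥ 0, by induction.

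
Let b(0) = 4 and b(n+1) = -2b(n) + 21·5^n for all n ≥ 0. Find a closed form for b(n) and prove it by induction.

Claim: b(n) = (-2)^n + 3·5^n.

Base case: b(0) = 4, and (-2)^0 + 3·5^0 = 1 + 3 = 4.
Assume b(m) = (-2)^m + 3·5^m for some m ≥ 0.
Then b(m+1) = -2b(m) + 21·5^m = -2·((-2)^m + 3·5^m) + 21·5^m = (-2)^{m+1} − 6·5^m + 21·5^m = (-2)^{m+1} + 15·5^m = (-2)^{m+1} + 3·5^{m+1}.
Hence b(n) = (-2)^n + 3·5^n for every n ≥ 0, by induction.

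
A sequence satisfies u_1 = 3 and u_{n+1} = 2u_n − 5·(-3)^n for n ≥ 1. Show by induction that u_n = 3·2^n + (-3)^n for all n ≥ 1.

Base case: u_1 = 3, and 3·2^1 + (-3)^1 = 6 − 3 = 3.
Assume u_r = 3·2^r + (-3)^r for some r ≥ 1.
Then u_{r+1} = 2u_r − 5·(-3)^r = 2·(3·2^r + (-3)^r) − 5·(-3)^r = 3·2^{r+1} + 2·(-3)^r − 5·(-3)^r = 3·2^{r+1} − 3·(-3)^r = 3·2^{r+1} + (-3)^{r+1}.
So the formula holds for r+1, and by induction u_n = 3·2^n + (-3)^n for all n ≥ 1.

u_n = 3·2^n + (-3)^n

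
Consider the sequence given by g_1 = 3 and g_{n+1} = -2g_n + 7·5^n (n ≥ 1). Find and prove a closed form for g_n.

Claim: g_n = (-2)^n + 5^n.

Base case: g_1 = 3, and (-2)^1 + 5^1 = -2 + 5 = 3.
Assume g_m = (-2)^m + 5^m for some m ≥ 1.
Then g_{m+1} = -2g_m + 7·5^m = -2·((-2)^m + 5^m) + 7·5^m = (-2)^{m+1} − 2·5^m + 7·5^m = (-2)^{m+1} + 5·5^m = (-2)^{m+1} + 5^{m+1}.
By induction, g_n = (-2)^n + 5^n for all n ≥ 1.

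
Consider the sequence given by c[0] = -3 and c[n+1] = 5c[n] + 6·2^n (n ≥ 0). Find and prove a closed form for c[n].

Claim: c[n] = -5^n − 2·2^n.

Base case: c[0] = -3, and -5^0 − 2·2^0 = -1 − 2 = -3.
Assume c[k] = -5^k − 2·2^k for some k ≥ 0.
Then c[k+1] = 5c[k] + 6·2^k = 5·(-5^k − 2·2^k) + 6·2^k = -5^{k+1} − 10·2^k + 6·2^k = -5^{k+1} − 4·2^k = -5^{k+1} − 2·2^{k+1}.
By induction, c[n] = -5^n − 2·2^n for all n ≥ 0.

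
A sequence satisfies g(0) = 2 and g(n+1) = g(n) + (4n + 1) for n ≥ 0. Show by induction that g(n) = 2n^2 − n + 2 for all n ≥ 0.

Base case: g(0) = 2, and 2·0^2 − 0 + 2 = 2.
Assume g(j) = 2j^2 − j + 2.
Then g(j+1) = g(j) + (4j + 1) = (2j^2 − j + 2) + (4j + 1) = 2j^2 + 3j + 3,
and 2·(j+1)^2 − (j+1) + 2 = 2j^2 + 3j + 3.
Hence g(n) = 2n^2 − n + 2 for every n ≥ 0, by induction.

g(n) = 2n^2 − n + 2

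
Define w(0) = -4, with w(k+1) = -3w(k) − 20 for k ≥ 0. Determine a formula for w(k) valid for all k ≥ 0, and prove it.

Claim: w(k) = (-3)^k − 5.

Base case: w(0) = -4, and (-3)^0 − 5 = 1 − 5 = -4.
Assume w(j) = (-3)^j − 5 for some j ≥ 0.
Then w(j+1) = -3w(j) − 20 = -3·((-3)^j − 5) − 20 = -3·(-3)^j + 15 − 20 = (-3)^{j+1} − 5.
Hence w(k) = (-3)^k − 5 for every k ≥ 0, by induction.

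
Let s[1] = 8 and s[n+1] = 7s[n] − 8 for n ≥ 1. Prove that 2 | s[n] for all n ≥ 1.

Base case: s[1] = 8 = 2·4, so 2 | s[1].
Assume 2 | s[j], so s[j] = 2t for some integer t.
Then s[j+1] = 7s[j] − 8 = 7·(2t) − 8 = 2(7t − 4), so 2 | s[j+1].
This completes the inductive step, so 2 | s[n] for all n ≥ 1.

2 | s[n]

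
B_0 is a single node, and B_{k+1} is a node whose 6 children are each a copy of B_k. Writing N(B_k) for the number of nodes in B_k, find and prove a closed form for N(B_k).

Claim: N(B_k) = (6^{k+1} − 1)/5.

Base case: N(B_0) = 1, and (6^{0+1} − 1)/5 = 1.
Assume N(B_j) = (6^{j+1} − 1)/5.
Then N(B_{j+1}) = 1 + 6N(B_j) = 1 + 6·(6^{j+1} − 1)/5 = 1 + (6^{j+2} − 6)/5 = (5 + 6^{j+2} − 6)/5 = (6^{j+2} − 1)/5.
So the formula holds for j+1, and by induction N(B_k) = (6^{k+1} − 1)/5 for all k ≥ 0.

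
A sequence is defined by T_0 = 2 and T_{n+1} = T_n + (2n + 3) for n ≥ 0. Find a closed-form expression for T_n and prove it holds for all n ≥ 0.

Claim: T_n = n^2 + 2n + 2.

Base case: T_0 = 2, and 0^2 + 2·0 + 2 = 2.
Assume T_r = r^2 + 2r + 2.
Then T_{r+1} = T_r + (2r + 3) = (r^2 + 2r + 2) + (2r + 3) = r^2 + 4r + 5,
and (r+1)^2 + 2·(r+1) + 2 = r^2 + 4r + 5.
This completes the inductive step, so T_n = n^2 + 2n + 2 for all n ≥ 0.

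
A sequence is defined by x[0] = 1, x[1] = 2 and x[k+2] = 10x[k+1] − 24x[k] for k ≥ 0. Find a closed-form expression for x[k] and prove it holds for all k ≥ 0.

Claim: x[k] = -6^k + 2·4^k.

Base cases: x[0] = 1 and -6^0 + 2·4^0 = 1; x[1] = 2 and -6^1 + 2·4^1 = 2.
Assume x[i] = -6^i + 2·4^i for all 0 ≤ i ≤ j, where j ≥ 1.
Then x[j+1] = 10x[j] − 24x[j−1] = 10·(-6^j + 2·4^j) − 24·(-6^{j−1} + 2·4^{j−1}) = -(10·6 − 24)6^{j−1} + 2·(10·4 − 24)4^{j−1} = -36·6^{j−1} + 32·4^{j−1} = -6^{j+1} + 2·4^{j+1}.
Hence x[k] = -6^k + 2·4^k for every k ≥ 0, by strong induction.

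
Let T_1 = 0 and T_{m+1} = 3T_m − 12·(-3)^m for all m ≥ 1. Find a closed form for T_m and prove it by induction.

Claim: T_m = 2·3^m + 2·(-3)^m.

Base case: T_1 = 0, and 2·3^1 + 2·(-3)^1 = 6 − 6 = 0.
Assume T_j = 2·3^j + 2·(-3)^j for some j ≥ 1.
Then T_{j+1} = 3T_j − 12·(-3)^j = 3·(2·3^j + 2·(-3)^j) − 12·(-3)^j = 2·3^{j+1} + 6·(-3)^j − 12·(-3)^j = 2·3^{j+1} − 6·(-3)^j = 2·3^{j+1} + 2·(-3)^{j+1}.
So the formula holds for j+1, and by induction T_m = 2·3^m + 2·(-3)^m for all m ≥ 1.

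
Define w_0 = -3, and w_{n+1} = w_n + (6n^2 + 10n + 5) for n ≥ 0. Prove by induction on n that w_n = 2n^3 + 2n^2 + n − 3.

Base case: w_0 = -3, and 2·0^3 + 2·0^2 + 0 − 3 = -3.
Assume w_r = 2r^3 + 2r^2 + r − 3.
Then w_{r+1} = w_r + (6r^2 + 10r + 5) = (2r^3 + 2r^2 + r − 3) + (6r^2 + 10r + 5) = 2r^3 + 8r^2 + 11r + 2,
and 2·(r+1)^3 + 2·(r+1)^2 + (r+1) − 3 = 2r^3 + 8r^2 + 11r + 2.
Hence w_n = 2n^3 + 2n^2 + n − 3 for every n ≥ 0, by induction.

w_n = 2n^3 + 2n^2 + n − 3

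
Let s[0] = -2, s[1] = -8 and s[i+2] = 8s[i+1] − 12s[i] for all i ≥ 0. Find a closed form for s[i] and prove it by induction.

Claim: s[i] = -6^i − 2^i.

Base cases: s[0] = -2 and -6^0 − 2^0 = -2; s[1] = -8 and -6^1 − 2^1 = -8.
Assume s[t] = -6^t − 2^t for all 0 ≤ t ≤ j, where j ≥ 1.
Then s[j+1] = 8s[j] − 12s[j−1] = 8·(-6^j − 2^j) − 12·(-6^{j−1} − 2^{j−1}) = -(8·6 − 12)6^{j−1} − (8·2 − 12)2^{j−1} = -36·6^{j−1} − 4·2^{j−1} = -6^{j+1} − 2^{j+1}.
This completes the inductive step, so s[i] = -6^i − 2^i for all i ≥ 0.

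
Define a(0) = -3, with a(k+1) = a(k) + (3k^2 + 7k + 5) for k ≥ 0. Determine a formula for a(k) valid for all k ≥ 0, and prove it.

Claim: a(k) = k^3 + 2k^2 + 2k − 3.

Base case: a(0) = -3, and 0^3 + 2·0^2 + 2·0 − 3 = -3.
Assume a(j) = j^3 + 2j^2 + 2j − 3.
Then a(j+1) = a(j) + (3j^2 + 7j + 5) = (j^3 + 2j^2 + 2j − 3) + (3j^2 + 7j + 5) = j^3 + 5j^2 + 9j + 2,
and (j+1)^3 + 2·(j+1)^2 + 2·(j+1) − 3 = j^3 + 5j^2 + 9j + 2.
By induction, a(k) = k^3 + 2k^2 + 2k − 3 for all k ≥ 0.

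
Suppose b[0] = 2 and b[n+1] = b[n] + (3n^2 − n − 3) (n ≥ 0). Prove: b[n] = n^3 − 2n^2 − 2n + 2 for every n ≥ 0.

Base case: b[0] = 2, and 0^3 − 2·0^2 − 2·0 + 2 = 2.
Assume b[k] = k^3 − 2k^2 − 2k + 2.
Then b[k+1] = b[k] + (3k^2 − k − 3) = (k^3 − 2k^2 − 2k + 2) + (3k^2 − k − 3) = k^3 + k^2 − 3k − 1,
and (k+1)^3 − 2·(k+1)^2 − 2·(k+1) + 2 = k^3 + k^2 − 3k − 1.
This completes the inductive step, so b[n] = n^3 − 2n^2 − 2n + 2 for all n ≥ 0.

b[n] = n^3 − 2n^2 − 2n + 2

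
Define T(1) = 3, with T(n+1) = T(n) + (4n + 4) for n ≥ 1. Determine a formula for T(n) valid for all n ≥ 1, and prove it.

Claim: T(n) = 2n^2 + 2n − 1.

Base case: T(1) = 3, and 2·1^2 + 2·1 − 1 = 3.
Assume T(j) = 2j^2 + 2j − 1.
Then T(j+1) = T(j) + (4j + 4) = (2j^2 + 2j − 1) + (4j + 4) = 2j^2 + 6j + 3,
and 2·(j+1)^2 + 2·(j+1) − 1 = 2j^2 + 6j + 3.
By induction, T(n) = 2n^2 + 2n − 1 for all n ≥ 1.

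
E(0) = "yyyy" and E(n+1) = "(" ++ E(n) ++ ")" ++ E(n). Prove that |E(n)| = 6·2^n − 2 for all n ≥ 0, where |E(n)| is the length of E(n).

Base case: |E(0)| = 4, and 6·2^0 − 2 = 4.
Assume |E(k)| = 6·2^k − 2.
Then |E(k+1)| = 1 + |E(k)| + 1 + |E(k)| = 2|E(k)| + 2 = 2(6·2^k − 2) + 2 = 6·2^{k+1} − 4 + 2 = 6·2^{k+1} − 2.
Hence |E(n)| = 6·2^n − 2 for every n ≥ 0, by induction.

|E(n)| = 6·2^n − 2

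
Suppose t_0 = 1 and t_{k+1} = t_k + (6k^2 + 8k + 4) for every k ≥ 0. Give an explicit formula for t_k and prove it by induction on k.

Claim: t_k = 2k^3 + k^2 + k + 1.

Base case: t_0 = 1, and 2·0^3 + 0^2 + 0 + 1 = 1.
Assume t_m = 2m^3 + m^2 + m + 1.
Then t_{m+1} = t_m + (6m^2 + 8m + 4) = (2m^3 + m^2 + m + 1) + (6m^2 + 8m + 4) = 2m^3 + 7m^2 + 9m + 5,
and 2·(m+1)^3 + (m+1)^2 + (m+1) + 1 = 2m^3 + 7m^2 + 9m + 5.
This completes the inductive step, so t_k = 2k^3 + k^2 + k + 1 for all k ≥ 0.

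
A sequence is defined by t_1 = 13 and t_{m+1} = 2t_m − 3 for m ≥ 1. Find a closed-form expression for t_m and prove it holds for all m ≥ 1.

Claim: t_m = 5·2^m + 3.

Base case: t_1 = 13, and 5·2^1 + 3 = 10 + 3 = 13.
Assume t_j = 5·2^j + 3 for some j ≥ 1.
Then t_{j+1} = 2t_j − 3 = 2·(5·2^j + 3) − 3 = 10·2^j + 6 − 3 = 5·2^{j+1} + 3.
Hence t_m = 5·2^m + 3 for every m ≥ 1, by induction.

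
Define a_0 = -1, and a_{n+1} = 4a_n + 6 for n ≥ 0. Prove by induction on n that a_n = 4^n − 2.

Base case: a_0 = -1, and 4^0 − 2 = 1 − 2 = -1.
Assume a_j = 4^j − 2 for some j ≥ 0.
Then a_{j+1} = 4a_j + 6 = 4·(4^j − 2) + 6 = 4^{j+1} − 8 + 6 = 4^{j+1} − 2.
So the formula holds for j+1, and by induction a_n = 4^n − 2 for all n ≥ 0.

a_n = 4^n − 2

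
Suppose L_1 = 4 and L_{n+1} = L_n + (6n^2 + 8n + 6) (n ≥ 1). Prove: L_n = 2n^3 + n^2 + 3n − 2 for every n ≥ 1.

Base case: L_1 = 4, and 2·1^3 + 1^2 + 3·1 − 2 = 4.
Assume L_m = 2m^3 + m^2 + 3m − 2.
Then L_{m+1} = L_m + (6m^2 + 8m + 6) = (2m^3 + m^2 + 3m − 2) + (6m^2 + 8m + 6) = 2m^3 + 7m^2 + 11m + 4,
and 2·(m+1)^3 + (m+1)^2 + 3·(m+1) − 2 = 2m^3 + 7m^2 + 11m + 4.
This completes the inductive step, so L_n = 2n^3 + n^2 + 3n − 2 for all n ≥ 1.

L_n = 2n^3 + n^2 + 3n − 2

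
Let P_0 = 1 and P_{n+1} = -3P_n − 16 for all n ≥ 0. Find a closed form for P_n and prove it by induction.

Claim: P_n = 5·(-3)^n − 4.

Base case: P_0 = 1, and 5·(-3)^0 − 4 = 5 − 4 = 1.
Assume P_m = 5·(-3)^m − 4 for some m ≥ 0.
Then P_{m+1} = -3P_m − 16 = -3·(5·(-3)^m − 4) − 16 = -15·(-3)^m + 12 − 16 = 5·(-3)^{m+1} − 4.
By induction, P_n = 5·(-3)^n − 4 for all n ≥ 0.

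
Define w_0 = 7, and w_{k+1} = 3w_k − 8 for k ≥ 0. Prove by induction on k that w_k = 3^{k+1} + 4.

Base case: w_0 = 7, and 3^{0+1} + 4 = 3 + 4 = 7.
Assume w_m = 3^{m+1} + 4 for some m ≥ 0.
Then w_{m+1} = 3w_m − 8 = 3·(3^{m+1} + 4) − 8 = 3^{m+2} + 12 − 8 = 3^{m+2} + 4.
By induction, w_k = 3^{k+1} + 4 for all k ≥ 0.

w_k = 3^{k+1} + 4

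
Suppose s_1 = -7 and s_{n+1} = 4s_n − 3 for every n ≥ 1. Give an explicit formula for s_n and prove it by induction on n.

Claim: s_n = -2·4^n + 1.

Base case: s_1 = -7, and -2·4^1 + 1 = -8 + 1 = -7.
Assume s_k = -2·4^k + 1 for some k ≥ 1.
Then s_{k+1} = 4s_k − 3 = 4·(-2·4^k + 1) − 3 = -8·4^k + 4 − 3 = -2·4^{k+1} + 1.
So the formula holds for k+1, and by induction s_n = -2·4^n + 1 for all n ≥ 1.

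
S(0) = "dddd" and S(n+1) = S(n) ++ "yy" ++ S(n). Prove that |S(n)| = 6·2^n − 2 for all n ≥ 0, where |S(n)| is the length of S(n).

Base case: |S(0)| = 4, and 6·2^0 − 2 = 4.
Assume |S(m)| = 6·2^m − 2.
Then |S(m+1)| = |S(m)| + 2 + |S(m)| = 2|S(m)| + 2 = 2(6·2^m − 2) + 2 = 6·2^{m+1} − 4 + 2 = 6·2^{m+1} − 2.
This completes the inductive step, so |S(n)| = 6·2^n − 2 for all n ≥ 0.

|S(n)| = 6·2^n − 2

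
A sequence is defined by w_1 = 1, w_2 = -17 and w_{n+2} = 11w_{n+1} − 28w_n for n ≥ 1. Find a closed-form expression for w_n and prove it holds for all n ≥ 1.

Claim: w_n = 2·4^n − 7^n.

Base cases: w_1 = 1 and 2·4^1 − 7^1 = 1; w_2 = -17 and 2·4^2 − 7^2 = -17.
Assume w_j = 2·4^j − 7^j for all 1 ≤ j ≤ m, where m ≥ 2.
Then w_{m+1} = 11w_m − 28w_{m−1} = 11·(2·4^m − 7^m) − 28·(2·4^{m−1} − 7^{m−1}) = 2·(11·4 − 28)4^{m−1} − (11·7 − 28)7^{m−1} = 32·4^{m−1} − 49·7^{m−1} = 2·4^{m+1} − 7^{m+1}.
So the formula holds for m+1, and by strong induction w_n = 2·4^n − 7^n for all n ≥ 1.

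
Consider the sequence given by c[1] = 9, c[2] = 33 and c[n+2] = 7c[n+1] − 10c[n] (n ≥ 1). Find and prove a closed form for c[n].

Claim: c[n] = 5^n + 2·2^n.

Base cases: c[1] = 9 and 5^1 + 2·2^1 = 9; c[2] = 33 and 5^2 + 2·2^2 = 33.
Assume c[j] = 5^j + 2·2^j for all 1 ≤ j ≤ m, where m ≥ 2.
Then c[m+1] = 7c[m] − 10c[m−1] = 7·(5^m + 2·2^m) − 10·(5^{m−1} + 2·2^{m−1}) = (7·5 − 10)5^{m−1} + 2·(7·2 − 10)2^{m−1} = 25·5^{m−1} + 8·2^{m−1} = 5^{m+1} + 2·2^{m+1}.
This completes the inductive step, so c[n] = 5^n + 2·2^n for all n ≥ 1.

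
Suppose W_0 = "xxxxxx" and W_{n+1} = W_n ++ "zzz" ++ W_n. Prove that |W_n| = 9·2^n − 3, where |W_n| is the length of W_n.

Base case: |W_0| = 6, and 9·2^0 − 3 = 6.
Assume |W_r| = 9·2^r − 3.
Then |W_{r+1}| = |W_r| + 3 + |W_r| = 2|W_r| + 3 = 2(9·2^r − 3) + 3 = 9·2^{r+1} − 6 + 3 = 9·2^{r+1} − 3.
By induction, |W_n| = 9·2^n − 3 for all n ≥ 0.

|W_n| = 9·2^n − 3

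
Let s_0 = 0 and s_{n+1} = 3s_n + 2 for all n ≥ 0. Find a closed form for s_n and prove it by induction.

Claim: s_n = 3^n − 1.

Base case: s_0 = 0, and 3^0 − 1 = 1 − 1 = 0.
Assume s_m = 3^m − 1 for some m ≥ 0.
Then s_{m+1} = 3s_m + 2 = 3·(3^m − 1) + 2 = 3^{m+1} − 3 + 2 = 3^{m+1} − 1.
So the formula holds for m+1, and by induction s_n = 3^n − 1 for all n ≥ 0.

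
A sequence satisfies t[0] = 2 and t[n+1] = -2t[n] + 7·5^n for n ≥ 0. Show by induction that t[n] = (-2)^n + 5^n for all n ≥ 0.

Base case: t[0] = 2, and (-2)^0 + 5^0 = 1 + 1 = 2.
Assume t[r] = (-2)^r + 5^r for some r ≥ 0.
Then t[r+1] = -2t[r] + 7·5^r = -2·((-2)^r + 5^r) + 7·5^r = (-2)^{r+1} − 2·5^r + 7·5^r = (-2)^{r+1} + 5·5^r = (-2)^{r+1} + 5^{r+1}.
So the formula holds for r+1, and by induction t[n] = (-2)^n + 5^n for all n ≥ 0.

t[n] = (-2)^n + 5^n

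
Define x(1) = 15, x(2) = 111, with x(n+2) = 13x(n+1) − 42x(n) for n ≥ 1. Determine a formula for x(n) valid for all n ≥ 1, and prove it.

Claim: x(n) = 3·7^n − 6^n.

Base cases: x(1) = 15 and 3·7^1 − 6^1 = 15; x(2) = 111 and 3·7^2 − 6^2 = 111.
Assume x(j) = 3·7^j − 6^j for all 1 ≤ j ≤ k, where k ≥ 2.
Then x(k+1) = 13x(k) − 42x(k−1) = 13·(3·7^k − 6^k) − 42·(3·7^{k−1} − 6^{k−1}) = 3·(13·7 − 42)7^{k−1} − (13·6 − 42)6^{k−1} = 147·7^{k−1} − 36·6^{k−1} = 3·7^{k+1} − 6^{k+1}.
By strong induction, x(n) = 3·7^n − 6^n for all n ≥ 1.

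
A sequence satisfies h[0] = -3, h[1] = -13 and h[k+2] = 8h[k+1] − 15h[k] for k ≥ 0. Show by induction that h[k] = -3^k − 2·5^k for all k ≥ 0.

Base cases: h[0] = -3 and -3^0 − 2·5^0 = -3; h[1] = -13 and -3^1 − 2·5^1 = -13.
Assume h[j] = -3^j − 2·5^j for all 0 ≤ j ≤ r, where r ≥ 1.
Then h[r+1] = 8h[r] − 15h[r−1] = 8·(-3^r − 2·5^r) − 15·(-3^{r−1} − 2·5^{r−1}) = -(8·3 − 15)3^{r−1} − 2·(8·5 − 15)5^{r−1} = -9·3^{r−1} − 50·5^{r−1} = -3^{r+1} − 2·5^{r+1}.
By strong induction, h[k] = -3^k − 2·5^k for all k ≥ 0.

h[k] = -3^k − 2·5^k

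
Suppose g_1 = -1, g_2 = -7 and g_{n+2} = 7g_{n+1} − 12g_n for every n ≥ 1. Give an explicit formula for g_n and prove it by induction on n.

Claim: g_n = 3^n − 4^n.

Base cases: g_1 = -1 and 3^1 − 4^1 = -1; g_2 = -7 and 3^2 − 4^2 = -7.
Assume g_j = 3^j − 4^j for all 1 ≤ j ≤ k, where k ≥ 2.
Then g_{k+1} = 7g_k − 12g_{k−1} = 7·(3^k − 4^k) − 12·(3^{k−1} − 4^{k−1}) = (7·3 − 12)3^{k−1} − (7·4 − 12)4^{k−1} = 9·3^{k−1} − 16·4^{k−1} = 3^{k+1} − 4^{k+1}.
By strong induction, g_n = 3^n − 4^n for all n ≥ 1.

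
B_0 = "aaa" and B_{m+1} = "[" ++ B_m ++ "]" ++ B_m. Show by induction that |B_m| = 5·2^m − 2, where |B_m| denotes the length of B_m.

Base case: |B_0| = 3, and 5·2^0 − 2 = 3.
Assume |B_k| = 5·2^k − 2.
Then |B_{k+1}| = 1 + |B_k| + 1 + |B_k| = 2|B_k| + 2 = 2(5·2^k − 2) + 2 = 5·2^{k+1} − 4 + 2 = 5·2^{k+1} − 2.
This completes the inductive step, so |B_m| = 5·2^m − 2 for all m ≥ 0.

|B_m| = 5·2^m − 2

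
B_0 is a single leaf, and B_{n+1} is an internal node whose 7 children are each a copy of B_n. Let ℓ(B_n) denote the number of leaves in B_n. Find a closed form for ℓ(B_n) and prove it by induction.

Claim: ℓ(B_n) = 7^n.

Base case: ℓ(B_0) = 1, and 7^0 = 1.
Assume ℓ(B_r) = 7^r.
Then ℓ(B_{r+1}) = 7·ℓ(B_r) = 7·7^r = 7^{r+1}.
Hence ℓ(B_n) = 7^n for every n ≥ 0, by induction.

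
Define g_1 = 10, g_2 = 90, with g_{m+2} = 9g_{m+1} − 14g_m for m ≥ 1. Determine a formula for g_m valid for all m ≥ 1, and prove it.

Claim: g_m = 2·7^m − 2·2^m.

Base cases: g_1 = 10 and 2·7^1 − 2·2^1 = 10; g_2 = 90 and 2·7^2 − 2·2^2 = 90.
Assume g_j = 2·7^j − 2·2^j for all 1 ≤ j ≤ r, where r ≥ 2.
Then g_{r+1} = 9g_r − 14g_{r−1} = 9·(2·7^r − 2·2^r) − 14·(2·7^{r−1} − 2·2^{r−1}) = 2·(9·7 − 14)7^{r−1} − 2·(9·2 − 14)2^{r−1} = 98·7^{r−1} − 8·2^{r−1} = 2·7^{r+1} − 2·2^{r+1}.
Hence g_m = 2·7^m − 2·2^m for every m ≥ 1, by strong induction.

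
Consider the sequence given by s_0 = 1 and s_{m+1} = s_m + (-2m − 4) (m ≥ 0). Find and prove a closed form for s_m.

Claim: s_m = -m^2 − 3m + 1.

Base case: s_0 = 1, and -0^2 − 3·0 + 1 = 1.
Assume s_k = -k^2 − 3k + 1.
Then s_{k+1} = s_k + (-2k − 4) = (-k^2 − 3k + 1) + (-2k − 4) = -k^2 − 5k − 3,
and -(k+1)^2 − 3·(k+1) + 1 = -k^2 − 5k − 3.
By induction, s_m = -m^2 − 3m + 1 for all m ≥ 0.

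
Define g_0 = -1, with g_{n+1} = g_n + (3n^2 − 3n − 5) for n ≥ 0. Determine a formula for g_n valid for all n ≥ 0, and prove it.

Claim: g_n = n^3 − 3n^2 − 3n − 1.

Base case: g_0 = -1, and 0^3 − 3·0^2 − 3·0 − 1 = -1.
Assume g_j = j^3 − 3j^2 − 3j − 1.
Then g_{j+1} = g_j + (3j^2 − 3j − 5) = (j^3 − 3j^2 − 3j − 1) + (3j^2 − 3j − 5) = j^3 − 6j − 6,
and (j+1)^3 − 3·(j+1)^2 − 3·(j+1) − 1 = j^3 − 6j − 6.
This completes the inductive step, so g_n = n^3 − 3n^2 − 3n − 1 for all n ≥ 0.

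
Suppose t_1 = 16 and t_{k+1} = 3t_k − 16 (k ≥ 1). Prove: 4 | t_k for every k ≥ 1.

Base case: t_1 = 16 = 4·4, so 4 | t_1.
Assume 4 | t_r, so t_r = 4s for some integer s.
Then t_{r+1} = 3t_r − 16 = 3·(4s) − 16 = 4(3s − 4), so 4 | t_{r+1}.
By induction, 4 | t_k for all k ≥ 1.

4 | t_k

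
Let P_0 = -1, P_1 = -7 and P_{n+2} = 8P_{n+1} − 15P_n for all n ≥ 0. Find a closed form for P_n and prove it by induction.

Claim: P_n = 3^n − 2·5^n.

Base cases: P_0 = -1 and 3^0 − 2·5^0 = -1; P_1 = -7 and 3^1 − 2·5^1 = -7.
Assume P_j = 3^j − 2·5^j for all 0 ≤ j ≤ m, where m ≥ 1.
Then P_{m+1} = 8P_m − 15P_{m−1} = 8·(3^m − 2·5^m) − 15·(3^{m−1} − 2·5^{m−1}) = (8·3 − 15)3^{m−1} − 2·(8·5 − 15)5^{m−1} = 9·3^{m−1} − 50·5^{m−1} = 3^{m+1} − 2·5^{m+1}.
This completes the inductive step, so P_n = 3^n − 2·5^n for all n ≥ 0.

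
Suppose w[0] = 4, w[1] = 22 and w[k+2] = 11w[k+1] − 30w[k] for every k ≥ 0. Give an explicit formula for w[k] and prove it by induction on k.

Claim: w[k] = 2·5^k + 2·6^k.

Base cases: w[0] = 4 and 2·5^0 + 2·6^0 = 4; w[1] = 22 and 2·5^1 + 2·6^1 = 22.
Assume w[j] = 2·5^j + 2·6^j for all 0 ≤ j ≤ r, where r ≥ 1.
Then w[r+1] = 11w[r] − 30w[r−1] = 11·(2·5^r + 2·6^r) − 30·(2·5^{r−1} + 2·6^{r−1}) = 2·(11·5 − 30)5^{r−1} + 2·(11·6 − 30)6^{r−1} = 50·5^{r−1} + 72·6^{r−1} = 2·5^{r+1} + 2·6^{r+1}.
Hence w[k] = 2·5^k + 2·6^k for every k ≥ 0, by strong induction.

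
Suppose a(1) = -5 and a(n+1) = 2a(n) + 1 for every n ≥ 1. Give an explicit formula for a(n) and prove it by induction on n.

Claim: a(n) = -2^{n+1} − 1.

Base case: a(1) = -5, and -2^{1+1} − 1 = -4 − 1 = -5.
Assume a(k) = -2^{k+1} − 1 for some k ≥ 1.
Then a(k+1) = 2a(k) + 1 = 2·(-2^{k+1} − 1) + 1 = -2^{k+2} − 2 + 1 = -2^{k+2} − 1.
Hence a(n) = -2^{n+1} − 1 for every n ≥ 1, by induction.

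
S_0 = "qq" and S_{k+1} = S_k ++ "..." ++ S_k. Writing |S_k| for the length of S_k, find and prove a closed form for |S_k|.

Claim: |S_k| = 5·2^k − 3.

Base case: |S_0| = 2, and 5·2^0 − 3 = 2.
Assume |S_r| = 5·2^r − 3.
Then |S_{r+1}| = |S_r| + 3 + |S_r| = 2|S_r| + 3 = 2(5·2^r − 3) + 3 = 5·2^{r+1} − 6 + 3 = 5·2^{r+1} − 3.
By induction, |S_k| = 5·2^k − 3 for all k ≥ 0.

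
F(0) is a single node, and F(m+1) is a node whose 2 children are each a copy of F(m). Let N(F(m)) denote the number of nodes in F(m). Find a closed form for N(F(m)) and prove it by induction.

Claim: N(F(m)) = 2^{m+1} − 1.

Base case: N(F(0)) = 1, and 2^{0+1} − 1 = 1.
Assume N(F(r)) = 2^{r+1} − 1.
Then N(F(r+1)) = 1 + 2N(F(r)) = 1 + 2(2^{r+1} − 1) = 2^{r+2} − 2 + 1 = 2^{r+2} − 1.
By induction, N(F(m)) = 2^{m+1} − 1 for all m ≥ 0.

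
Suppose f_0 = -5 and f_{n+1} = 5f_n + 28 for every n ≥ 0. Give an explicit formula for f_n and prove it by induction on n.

Claim: f_n = 2·5^n − 7.

Base case: f_0 = -5, and 2·5^0 − 7 = 2 − 7 = -5.
Assume f_r = 2·5^r − 7 for some r ≥ 0.
Then f_{r+1} = 5f_r + 28 = 5·(2·5^r − 7) + 28 = 10·5^r − 35 + 28 = 2·5^{r+1} − 7.
Hence f_n = 2·5^n − 7 for every n ≥ 0, by induction.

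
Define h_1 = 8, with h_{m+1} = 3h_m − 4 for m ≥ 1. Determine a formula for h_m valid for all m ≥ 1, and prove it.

Claim: h_m = 2·3^m + 2.

Base case: h_1 = 8, and 2·3^1 + 2 = 6 + 2 = 8.
Assume h_r = 2·3^r + 2 for some r ≥ 1.
Then h_{r+1} = 3h_r − 4 = 3·(2·3^r + 2) − 4 = 6·3^r + 6 − 4 = 2·3^{r+1} + 2.
Hence h_m = 2·3^m + 2 for every m ≥ 1, by induction.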